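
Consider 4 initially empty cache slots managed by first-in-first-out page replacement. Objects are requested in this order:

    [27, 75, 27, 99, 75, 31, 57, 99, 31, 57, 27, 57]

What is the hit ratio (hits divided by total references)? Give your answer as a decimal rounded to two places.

0.50

27: fault, frames (27)
75: fault, frames (27 75)
27: hit
99: fault, frames (27 75 99)
75: hit
31: fault, frames (27 75 99 31)
57: fault, evict 27, frames (75 99 31 57)
99: hit
31: hit
57: hit
27: fault, evict 75, frames (99 31 57 27)
57: hit
Hits: 6 of 12 references → 6/12 = 0.5000.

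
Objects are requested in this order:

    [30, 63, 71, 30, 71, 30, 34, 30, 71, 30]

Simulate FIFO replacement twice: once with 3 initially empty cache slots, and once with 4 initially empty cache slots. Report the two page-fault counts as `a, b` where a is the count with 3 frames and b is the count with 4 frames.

5, 4

3 frames: F F F . . . F F . . → 5 faults.
4 frames: F F F . . . F . . . → 4 faults.
4 < 5: adding a frame reduced faults, as is typical.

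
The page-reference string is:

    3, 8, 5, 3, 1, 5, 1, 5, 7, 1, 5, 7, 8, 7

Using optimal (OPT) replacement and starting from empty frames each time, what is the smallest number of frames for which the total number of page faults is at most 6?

f=1: 14 faults
f=2: 7 faults
f=3: 6 faults
f=4: 5 faults
f=5: 5 faults
Smallest f with faults ≤ 6 is 3.

3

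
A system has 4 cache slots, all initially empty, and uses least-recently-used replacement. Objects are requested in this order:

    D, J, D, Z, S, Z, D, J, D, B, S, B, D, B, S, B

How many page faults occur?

6

D -> fault, frames {D}
J -> fault, frames {D,J}
D -> hit
Z -> fault, frames {J,D,Z}
S -> fault, frames {J,D,Z,S}
Z -> hit
D -> hit
J -> hit
D -> hit
B -> fault, evict S, frames {Z,J,D,B}
S -> fault, evict Z, frames {J,D,B,S}
B -> hit
D -> hit
B -> hit
S -> hit
B -> hit
Page faults: 6.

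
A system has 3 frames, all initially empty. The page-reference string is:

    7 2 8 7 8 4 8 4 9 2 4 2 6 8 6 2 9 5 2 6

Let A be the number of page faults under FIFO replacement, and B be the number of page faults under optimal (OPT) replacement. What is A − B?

3

Under FIFO: F F F . . F . . F F . . F F . . F F F F → 12 faults.
Under OPT: F F F . . F . . F . . . F F . . F F . . → 9 faults.
A − B = 12 − 9 = 3.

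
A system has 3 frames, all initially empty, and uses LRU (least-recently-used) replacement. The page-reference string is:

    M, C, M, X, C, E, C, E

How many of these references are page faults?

4

M → miss, frames {M}
C → miss, frames {M,C}
M → hit
X → miss, frames {C,M,X}
C → hit
E → miss, evict M, frames {X,C,E}
C → hit
E → hit
Page faults: 4.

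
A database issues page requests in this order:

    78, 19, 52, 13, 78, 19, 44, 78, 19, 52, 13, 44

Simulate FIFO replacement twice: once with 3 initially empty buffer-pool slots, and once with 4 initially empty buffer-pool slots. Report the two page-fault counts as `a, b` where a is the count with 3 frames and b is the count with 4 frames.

9, 10

3 frames: F F F F F F F . . F F . → 9 faults.
4 frames: F F F F . . F F F F F F → 10 faults.
10 > 9: adding a frame increased faults — Belady's anomaly.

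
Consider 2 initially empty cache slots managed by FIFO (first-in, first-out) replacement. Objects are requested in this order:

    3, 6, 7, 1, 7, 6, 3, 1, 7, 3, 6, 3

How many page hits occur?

3 -> fault, frames (3)
6 -> fault, frames (3 6)
7 -> fault, evict 3, frames (6 7)
1 -> fault, evict 6, frames (7 1)
7 -> hit
6 -> fault, evict 7, frames (1 6)
3 -> fault, evict 1, frames (6 3)
1 -> fault, evict 6, frames (3 1)
7 -> fault, evict 3, frames (1 7)
3 -> fault, evict 1, frames (7 3)
6 -> fault, evict 7, frames (3 6)
3 -> hit
Hits: 2.

2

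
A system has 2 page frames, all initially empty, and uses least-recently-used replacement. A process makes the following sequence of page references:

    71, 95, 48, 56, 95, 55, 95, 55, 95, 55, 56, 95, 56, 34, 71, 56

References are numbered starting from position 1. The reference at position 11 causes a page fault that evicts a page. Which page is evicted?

95

pos 1: 71 → miss, frames [71]
pos 2: 95 → miss, frames [71, 95]
pos 3: 48 → miss, evict 71, frames [95, 48]
pos 4: 56 → miss, evict 95, frames [48, 56]
pos 5: 95 → miss, evict 48, frames [56, 95]
pos 6: 55 → miss, evict 56, frames [95, 55]
pos 7: 95 → hit
pos 8: 55 → hit
pos 9: 95 → hit
pos 10: 55 → hit
pos 11: 56 → miss, evict 95, frames [55, 56]
At position 11, page 95 is evicted.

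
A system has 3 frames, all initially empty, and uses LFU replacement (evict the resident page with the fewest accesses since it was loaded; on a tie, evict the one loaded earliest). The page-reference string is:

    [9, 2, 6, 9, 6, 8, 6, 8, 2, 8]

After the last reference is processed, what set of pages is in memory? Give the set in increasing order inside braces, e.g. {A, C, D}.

{2, 6, 8}

9 -> fault, frames {9}
2 -> fault, frames {9,2}
6 -> fault, frames {9,2,6}
9 -> hit
6 -> hit
8 -> fault, evict 2, frames {9,6,8}
6 -> hit
8 -> hit
2 -> fault, evict 9, frames {6,8,2}
8 -> hit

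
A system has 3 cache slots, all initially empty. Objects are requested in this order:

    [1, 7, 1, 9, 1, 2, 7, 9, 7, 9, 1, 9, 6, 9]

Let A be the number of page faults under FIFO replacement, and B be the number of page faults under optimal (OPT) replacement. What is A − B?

Under FIFO: F F . F . F . . . . F . F F → 7 faults.
Under OPT: F F . F . F . . . . F . F . → 6 faults.
A − B = 7 − 6 = 1.

1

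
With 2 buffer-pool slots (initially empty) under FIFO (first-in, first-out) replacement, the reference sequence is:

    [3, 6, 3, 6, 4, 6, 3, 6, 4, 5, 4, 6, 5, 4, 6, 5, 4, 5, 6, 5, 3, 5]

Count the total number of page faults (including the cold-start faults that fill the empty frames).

13

3 -> fault, frames {3}
6 -> fault, frames {3,6}
3 -> hit
6 -> hit
4 -> fault, evict 3, frames {6,4}
6 -> hit
3 -> fault, evict 6, frames {4,3}
6 -> fault, evict 4, frames {3,6}
4 -> fault, evict 3, frames {6,4}
5 -> fault, evict 6, frames {4,5}
4 -> hit
6 -> fault, evict 4, frames {5,6}
5 -> hit
4 -> fault, evict 5, frames {6,4}
6 -> hit
5 -> fault, evict 6, frames {4,5}
4 -> hit
5 -> hit
6 -> fault, evict 4, frames {5,6}
5 -> hit
3 -> fault, evict 5, frames {6,3}
5 -> fault, evict 6, frames {3,5}
Page faults: 13.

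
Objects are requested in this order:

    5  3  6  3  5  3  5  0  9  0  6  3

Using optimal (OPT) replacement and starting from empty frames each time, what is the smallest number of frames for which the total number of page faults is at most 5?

4

f=1: 12 faults
f=2: 8 faults
f=3: 6 faults
f=4: 5 faults
f=5: 5 faults
Smallest f with faults ≤ 5 is 4.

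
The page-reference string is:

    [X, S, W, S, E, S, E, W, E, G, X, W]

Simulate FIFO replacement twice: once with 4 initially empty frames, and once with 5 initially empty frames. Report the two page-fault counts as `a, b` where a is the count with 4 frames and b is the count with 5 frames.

6, 5

4 frames: F F F . F . . . . F F . → 6 faults.
5 frames: F F F . F . . . . F . . → 5 faults.
5 < 6: adding a frame reduced faults, as is typical.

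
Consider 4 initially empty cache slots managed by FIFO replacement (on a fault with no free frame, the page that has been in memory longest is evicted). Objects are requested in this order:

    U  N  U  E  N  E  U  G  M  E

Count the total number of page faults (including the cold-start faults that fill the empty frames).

U -> fault, frames (U)
N -> fault, frames (U N)
U -> hit
E -> fault, frames (U N E)
N -> hit
E -> hit
U -> hit
G -> fault, frames (U N E G)
M -> fault, evict U, frames (N E G M)
E -> hit
Page faults: 5.

5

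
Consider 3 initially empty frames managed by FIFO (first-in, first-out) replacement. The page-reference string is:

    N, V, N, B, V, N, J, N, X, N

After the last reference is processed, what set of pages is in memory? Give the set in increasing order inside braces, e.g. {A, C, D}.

N -> miss, frames [N]
V -> miss, frames [N, V]
N -> hit
B -> miss, frames [N, V, B]
V -> hit
N -> hit
J -> miss, evict N, frames [V, B, J]
N -> miss, evict V, frames [B, J, N]
X -> miss, evict B, frames [J, N, X]
N -> hit

{J, N, X}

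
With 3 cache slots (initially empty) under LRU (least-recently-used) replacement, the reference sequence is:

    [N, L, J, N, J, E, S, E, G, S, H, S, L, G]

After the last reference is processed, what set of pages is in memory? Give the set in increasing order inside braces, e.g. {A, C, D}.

N: miss, frames {N}
L: miss, frames {N,L}
J: miss, frames {N,L,J}
N: hit
J: hit
E: miss, evict L, frames {N,J,E}
S: miss, evict N, frames {J,E,S}
E: hit
G: miss, evict J, frames {S,E,G}
S: hit
H: miss, evict E, frames {G,S,H}
S: hit
L: miss, evict G, frames {H,S,L}
G: miss, evict H, frames {S,L,G}

{G, L, S}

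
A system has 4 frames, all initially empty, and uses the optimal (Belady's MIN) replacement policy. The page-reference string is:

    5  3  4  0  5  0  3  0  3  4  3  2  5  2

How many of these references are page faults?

5: miss, frames [5]
3: miss, frames [5, 3]
4: miss, frames [5, 3, 4]
0: miss, frames [5, 3, 4, 0]
5: hit
0: hit
3: hit
0: hit
3: hit
4: hit
3: hit
2: miss, evict 0, frames [5, 3, 4, 2]
5: hit
2: hit
Page faults: 5.

5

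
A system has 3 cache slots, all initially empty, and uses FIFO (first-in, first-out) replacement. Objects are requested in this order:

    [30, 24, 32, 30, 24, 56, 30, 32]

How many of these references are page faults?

30: miss, frames (30)
24: miss, frames (30 24)
32: miss, frames (30 24 32)
30: hit
24: hit
56: miss, evict 30, frames (24 32 56)
30: miss, evict 24, frames (32 56 30)
32: hit
Page faults: 5.

5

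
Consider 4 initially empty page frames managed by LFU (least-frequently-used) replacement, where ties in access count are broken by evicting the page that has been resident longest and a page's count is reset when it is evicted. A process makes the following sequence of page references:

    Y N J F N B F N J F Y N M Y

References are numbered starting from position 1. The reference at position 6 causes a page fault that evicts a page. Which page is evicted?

Y

pos 1: Y: fault, frames (Y)
pos 2: N: fault, frames (Y N)
pos 3: J: fault, frames (Y N J)
pos 4: F: fault, frames (Y N J F)
pos 5: N: hit
pos 6: B: fault, evict Y, frames (N J F B)
At position 6, page Y is evicted.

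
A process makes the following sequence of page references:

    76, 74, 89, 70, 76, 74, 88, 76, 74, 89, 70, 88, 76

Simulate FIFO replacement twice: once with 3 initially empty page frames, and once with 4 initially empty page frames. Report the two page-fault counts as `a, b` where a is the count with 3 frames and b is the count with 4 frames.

3 frames: F F F F F F F . . F F . F → 10 faults.
4 frames: F F F F . . F F F F F F F → 11 faults.
11 > 10: adding a frame increased faults — Belady's anomaly.

10, 11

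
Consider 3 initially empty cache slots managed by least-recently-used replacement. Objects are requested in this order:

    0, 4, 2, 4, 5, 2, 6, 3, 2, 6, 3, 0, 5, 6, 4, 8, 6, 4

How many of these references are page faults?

0 -> fault, frames (0)
4 -> fault, frames (0 4)
2 -> fault, frames (0 4 2)
4 -> hit
5 -> fault, evict 0, frames (2 4 5)
2 -> hit
6 -> fault, evict 4, frames (5 2 6)
3 -> fault, evict 5, frames (2 6 3)
2 -> hit
6 -> hit
3 -> hit
0 -> fault, evict 2, frames (6 3 0)
5 -> fault, evict 6, frames (3 0 5)
6 -> fault, evict 3, frames (0 5 6)
4 -> fault, evict 0, frames (5 6 4)
8 -> fault, evict 5, frames (6 4 8)
6 -> hit
4 -> hit
Page faults: 11.

11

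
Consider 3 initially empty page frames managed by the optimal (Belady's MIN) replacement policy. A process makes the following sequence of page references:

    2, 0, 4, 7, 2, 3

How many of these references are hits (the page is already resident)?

2 → miss, frames {2}
0 → miss, frames {2,0}
4 → miss, frames {2,0,4}
7 → miss, evict 4, frames {2,0,7}
2 → hit
3 → miss, evict 7, frames {2,0,3}
Hits: 1.

1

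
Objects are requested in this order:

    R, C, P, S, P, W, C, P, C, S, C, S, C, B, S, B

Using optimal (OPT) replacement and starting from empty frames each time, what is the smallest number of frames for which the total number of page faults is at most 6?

f=1: 16 faults
f=2: 8 faults
f=3: 7 faults
f=4: 6 faults
f=5: 6 faults
f=6: 6 faults
Smallest f with faults ≤ 6 is 4.

4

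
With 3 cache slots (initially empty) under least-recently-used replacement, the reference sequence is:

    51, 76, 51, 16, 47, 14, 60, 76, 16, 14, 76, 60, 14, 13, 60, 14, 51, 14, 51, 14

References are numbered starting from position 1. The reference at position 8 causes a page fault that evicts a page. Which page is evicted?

47

pos 1: 51 -> miss, frames {51}
pos 2: 76 -> miss, frames {51,76}
pos 3: 51 -> hit
pos 4: 16 -> miss, frames {76,51,16}
pos 5: 47 -> miss, evict 76, frames {51,16,47}
pos 6: 14 -> miss, evict 51, frames {16,47,14}
pos 7: 60 -> miss, evict 16, frames {47,14,60}
pos 8: 76 -> miss, evict 47, frames {14,60,76}
At position 8, page 47 is evicted.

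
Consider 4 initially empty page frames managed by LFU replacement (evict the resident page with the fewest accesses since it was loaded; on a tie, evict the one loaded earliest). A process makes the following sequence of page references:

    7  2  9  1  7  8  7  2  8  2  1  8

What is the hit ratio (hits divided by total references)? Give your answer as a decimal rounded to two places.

7 → fault, frames (7)
2 → fault, frames (7 2)
9 → fault, frames (7 2 9)
1 → fault, frames (7 2 9 1)
7 → hit
8 → fault, evict 2, frames (7 9 1 8)
7 → hit
2 → fault, evict 9, frames (7 1 8 2)
8 → hit
2 → hit
1 → hit
8 → hit
Hits: 6 of 12 references → 6/12 = 0.5000.

0.50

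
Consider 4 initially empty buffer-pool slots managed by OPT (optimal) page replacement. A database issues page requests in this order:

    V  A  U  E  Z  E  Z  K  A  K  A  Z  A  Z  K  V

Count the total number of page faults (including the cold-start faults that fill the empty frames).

6

V: miss, frames [V]
A: miss, frames [V, A]
U: miss, frames [V, A, U]
E: miss, frames [V, A, U, E]
Z: miss, evict U, frames [V, A, E, Z]
E: hit
Z: hit
K: miss, evict E, frames [V, A, Z, K]
A: hit
K: hit
A: hit
Z: hit
A: hit
Z: hit
K: hit
V: hit
Page faults: 6.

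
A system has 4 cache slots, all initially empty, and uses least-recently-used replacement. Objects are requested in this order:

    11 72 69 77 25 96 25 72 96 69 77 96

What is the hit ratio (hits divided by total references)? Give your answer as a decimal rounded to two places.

0.25

11 → miss, frames [11]
72 → miss, frames [11, 72]
69 → miss, frames [11, 72, 69]
77 → miss, frames [11, 72, 69, 77]
25 → miss, evict 11, frames [72, 69, 77, 25]
96 → miss, evict 72, frames [69, 77, 25, 96]
25 → hit
72 → miss, evict 69, frames [77, 96, 25, 72]
96 → hit
69 → miss, evict 77, frames [25, 72, 96, 69]
77 → miss, evict 25, frames [72, 96, 69, 77]
96 → hit
Hits: 3 of 12 references → 3/12 = 0.2500.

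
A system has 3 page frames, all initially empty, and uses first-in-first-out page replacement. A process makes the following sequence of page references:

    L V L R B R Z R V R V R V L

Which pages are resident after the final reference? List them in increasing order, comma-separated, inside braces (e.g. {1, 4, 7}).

{L, R, V}

L → miss, frames [L]
V → miss, frames [L, V]
L → hit
R → miss, frames [L, V, R]
B → miss, evict L, frames [V, R, B]
R → hit
Z → miss, evict V, frames [R, B, Z]
R → hit
V → miss, evict R, frames [B, Z, V]
R → miss, evict B, frames [Z, V, R]
V → hit
R → hit
V → hit
L → miss, evict Z, frames [V, R, L]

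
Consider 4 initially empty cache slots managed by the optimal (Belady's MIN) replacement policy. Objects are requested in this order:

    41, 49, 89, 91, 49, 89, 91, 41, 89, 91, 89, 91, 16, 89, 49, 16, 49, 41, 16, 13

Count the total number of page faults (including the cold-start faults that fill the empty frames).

41 -> miss, frames [41]
49 -> miss, frames [41, 49]
89 -> miss, frames [41, 49, 89]
91 -> miss, frames [41, 49, 89, 91]
49 -> hit
89 -> hit
91 -> hit
41 -> hit
89 -> hit
91 -> hit
89 -> hit
91 -> hit
16 -> miss, evict 91, frames [41, 49, 89, 16]
89 -> hit
49 -> hit
16 -> hit
49 -> hit
41 -> hit
16 -> hit
13 -> miss, evict 16, frames [41, 49, 89, 13]
Page faults: 6.

6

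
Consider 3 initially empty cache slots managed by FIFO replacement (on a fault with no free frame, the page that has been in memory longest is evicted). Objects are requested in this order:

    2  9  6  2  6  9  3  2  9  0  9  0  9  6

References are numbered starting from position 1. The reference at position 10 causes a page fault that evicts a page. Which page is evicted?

pos 1: 2 → miss, frames [2]
pos 2: 9 → miss, frames [2, 9]
pos 3: 6 → miss, frames [2, 9, 6]
pos 4: 2 → hit
pos 5: 6 → hit
pos 6: 9 → hit
pos 7: 3 → miss, evict 2, frames [9, 6, 3]
pos 8: 2 → miss, evict 9, frames [6, 3, 2]
pos 9: 9 → miss, evict 6, frames [3, 2, 9]
pos 10: 0 → miss, evict 3, frames [2, 9, 0]
At position 10, page 3 is evicted.

3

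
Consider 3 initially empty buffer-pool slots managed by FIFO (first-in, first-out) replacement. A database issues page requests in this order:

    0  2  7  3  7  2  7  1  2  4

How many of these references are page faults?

0 -> fault, frames {0}
2 -> fault, frames {0,2}
7 -> fault, frames {0,2,7}
3 -> fault, evict 0, frames {2,7,3}
7 -> hit
2 -> hit
7 -> hit
1 -> fault, evict 2, frames {7,3,1}
2 -> fault, evict 7, frames {3,1,2}
4 -> fault, evict 3, frames {1,2,4}
Page faults: 7.

7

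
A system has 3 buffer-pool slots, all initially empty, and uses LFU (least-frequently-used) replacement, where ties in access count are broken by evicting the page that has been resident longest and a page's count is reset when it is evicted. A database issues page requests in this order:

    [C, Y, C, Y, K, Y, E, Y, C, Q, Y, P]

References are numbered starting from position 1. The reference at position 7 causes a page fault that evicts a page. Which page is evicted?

K

pos 1: C -> miss, frames (C)
pos 2: Y -> miss, frames (C Y)
pos 3: C -> hit
pos 4: Y -> hit
pos 5: K -> miss, frames (C Y K)
pos 6: Y -> hit
pos 7: E -> miss, evict K, frames (C Y E)
At position 7, page K is evicted.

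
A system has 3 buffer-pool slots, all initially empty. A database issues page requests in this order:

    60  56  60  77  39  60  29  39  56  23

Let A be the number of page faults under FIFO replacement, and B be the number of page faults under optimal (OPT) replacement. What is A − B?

2

Under FIFO: F F . F F F F . F F → 8 faults.
Under OPT: F F . F F . F . . F → 6 faults.
A − B = 8 − 6 = 2.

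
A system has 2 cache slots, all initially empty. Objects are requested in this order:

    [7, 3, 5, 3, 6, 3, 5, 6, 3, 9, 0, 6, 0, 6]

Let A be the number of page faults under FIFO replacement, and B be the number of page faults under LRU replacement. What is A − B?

Under FIFO: F F F . F F F F F F F F . . → 11 faults.
Under LRU: F F F . F . F F F F F F . . → 10 faults.
A − B = 11 − 10 = 1.

1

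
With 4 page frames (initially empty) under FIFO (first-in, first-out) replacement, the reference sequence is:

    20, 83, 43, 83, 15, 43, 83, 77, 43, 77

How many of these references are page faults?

5

20 → miss, frames (20)
83 → miss, frames (20 83)
43 → miss, frames (20 83 43)
83 → hit
15 → miss, frames (20 83 43 15)
43 → hit
83 → hit
77 → miss, evict 20, frames (83 43 15 77)
43 → hit
77 → hit
Page faults: 5.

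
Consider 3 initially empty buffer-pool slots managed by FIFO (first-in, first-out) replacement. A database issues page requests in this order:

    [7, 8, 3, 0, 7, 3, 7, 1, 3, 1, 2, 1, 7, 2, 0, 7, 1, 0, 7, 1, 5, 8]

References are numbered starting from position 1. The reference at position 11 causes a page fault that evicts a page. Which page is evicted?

7

pos 1: 7 → fault, frames {7}
pos 2: 8 → fault, frames {7,8}
pos 3: 3 → fault, frames {7,8,3}
pos 4: 0 → fault, evict 7, frames {8,3,0}
pos 5: 7 → fault, evict 8, frames {3,0,7}
pos 6: 3 → hit
pos 7: 7 → hit
pos 8: 1 → fault, evict 3, frames {0,7,1}
pos 9: 3 → fault, evict 0, frames {7,1,3}
pos 10: 1 → hit
pos 11: 2 → fault, evict 7, frames {1,3,2}
At position 11, page 7 is evicted.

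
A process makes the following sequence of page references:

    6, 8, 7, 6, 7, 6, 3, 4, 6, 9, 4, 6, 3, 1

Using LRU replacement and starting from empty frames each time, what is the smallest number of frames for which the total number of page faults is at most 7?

4

f=1: 14 faults
f=2: 12 faults
f=3: 8 faults
f=4: 7 faults
f=5: 7 faults
f=6: 7 faults
f=7: 7 faults
Smallest f with faults ≤ 7 is 4.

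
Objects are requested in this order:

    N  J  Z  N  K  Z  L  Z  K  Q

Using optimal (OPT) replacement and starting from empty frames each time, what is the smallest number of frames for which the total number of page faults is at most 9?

f=1: 10 faults
f=2: 7 faults
f=3: 6 faults
f=4: 6 faults
f=5: 6 faults
f=6: 6 faults
Smallest f with faults ≤ 9 is 2.

2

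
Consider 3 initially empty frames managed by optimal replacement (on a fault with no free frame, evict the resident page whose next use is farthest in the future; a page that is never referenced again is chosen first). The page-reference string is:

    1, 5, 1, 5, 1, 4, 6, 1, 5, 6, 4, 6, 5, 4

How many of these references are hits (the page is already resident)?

1 -> fault, frames [1]
5 -> fault, frames [1, 5]
1 -> hit
5 -> hit
1 -> hit
4 -> fault, frames [1, 5, 4]
6 -> fault, evict 4, frames [1, 5, 6]
1 -> hit
5 -> hit
6 -> hit
4 -> fault, evict 1, frames [5, 6, 4]
6 -> hit
5 -> hit
4 -> hit
Hits: 9.

9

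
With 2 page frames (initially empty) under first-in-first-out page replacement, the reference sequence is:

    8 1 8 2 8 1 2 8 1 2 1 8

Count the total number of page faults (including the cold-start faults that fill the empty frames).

8 → miss, frames {8}
1 → miss, frames {8,1}
8 → hit
2 → miss, evict 8, frames {1,2}
8 → miss, evict 1, frames {2,8}
1 → miss, evict 2, frames {8,1}
2 → miss, evict 8, frames {1,2}
8 → miss, evict 1, frames {2,8}
1 → miss, evict 2, frames {8,1}
2 → miss, evict 8, frames {1,2}
1 → hit
8 → miss, evict 1, frames {2,8}
Page faults: 10.

10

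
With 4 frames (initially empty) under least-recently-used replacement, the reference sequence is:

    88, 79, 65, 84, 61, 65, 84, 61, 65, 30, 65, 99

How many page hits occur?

88: miss, frames (88)
79: miss, frames (88 79)
65: miss, frames (88 79 65)
84: miss, frames (88 79 65 84)
61: miss, evict 88, frames (79 65 84 61)
65: hit
84: hit
61: hit
65: hit
30: miss, evict 79, frames (84 61 65 30)
65: hit
99: miss, evict 84, frames (61 30 65 99)
Hits: 5.

5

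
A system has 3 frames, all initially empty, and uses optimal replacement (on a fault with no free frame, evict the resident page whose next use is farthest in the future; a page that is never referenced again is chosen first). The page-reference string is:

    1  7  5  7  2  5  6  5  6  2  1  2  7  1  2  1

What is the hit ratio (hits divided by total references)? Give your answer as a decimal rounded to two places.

1 -> miss, frames (1)
7 -> miss, frames (1 7)
5 -> miss, frames (1 7 5)
7 -> hit
2 -> miss, evict 7, frames (1 5 2)
5 -> hit
6 -> miss, evict 1, frames (5 2 6)
5 -> hit
6 -> hit
2 -> hit
1 -> miss, evict 6, frames (5 2 1)
2 -> hit
7 -> miss, evict 5, frames (2 1 7)
1 -> hit
2 -> hit
1 -> hit
Hits: 9 of 16 references → 9/16 = 0.5625.

0.56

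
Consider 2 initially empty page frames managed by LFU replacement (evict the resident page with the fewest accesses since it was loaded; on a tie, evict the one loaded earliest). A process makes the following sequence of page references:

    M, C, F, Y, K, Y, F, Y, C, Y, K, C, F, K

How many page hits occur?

3

M -> miss, frames {M}
C -> miss, frames {M,C}
F -> miss, evict M, frames {C,F}
Y -> miss, evict C, frames {F,Y}
K -> miss, evict F, frames {Y,K}
Y -> hit
F -> miss, evict K, frames {Y,F}
Y -> hit
C -> miss, evict F, frames {Y,C}
Y -> hit
K -> miss, evict C, frames {Y,K}
C -> miss, evict K, frames {Y,C}
F -> miss, evict C, frames {Y,F}
K -> miss, evict F, frames {Y,K}
Hits: 3.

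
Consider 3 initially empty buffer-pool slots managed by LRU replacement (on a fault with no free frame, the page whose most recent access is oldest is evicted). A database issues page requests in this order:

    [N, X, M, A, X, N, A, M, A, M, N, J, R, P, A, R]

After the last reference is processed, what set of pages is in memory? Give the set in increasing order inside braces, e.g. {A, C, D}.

{A, P, R}

N: miss, frames {N}
X: miss, frames {N,X}
M: miss, frames {N,X,M}
A: miss, evict N, frames {X,M,A}
X: hit
N: miss, evict M, frames {A,X,N}
A: hit
M: miss, evict X, frames {N,A,M}
A: hit
M: hit
N: hit
J: miss, evict A, frames {M,N,J}
R: miss, evict M, frames {N,J,R}
P: miss, evict N, frames {J,R,P}
A: miss, evict J, frames {R,P,A}
R: hit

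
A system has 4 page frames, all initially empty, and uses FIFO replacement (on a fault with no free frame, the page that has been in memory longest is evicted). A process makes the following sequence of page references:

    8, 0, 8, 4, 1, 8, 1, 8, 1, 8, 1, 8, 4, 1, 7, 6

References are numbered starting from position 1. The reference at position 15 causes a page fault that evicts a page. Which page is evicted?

pos 1: 8: fault, frames (8)
pos 2: 0: fault, frames (8 0)
pos 3: 8: hit
pos 4: 4: fault, frames (8 0 4)
pos 5: 1: fault, frames (8 0 4 1)
pos 6: 8: hit
pos 7: 1: hit
pos 8: 8: hit
pos 9: 1: hit
pos 10: 8: hit
pos 11: 1: hit
pos 12: 8: hit
pos 13: 4: hit
pos 14: 1: hit
pos 15: 7: fault, evict 8, frames (0 4 1 7)
At position 15, page 8 is evicted.

8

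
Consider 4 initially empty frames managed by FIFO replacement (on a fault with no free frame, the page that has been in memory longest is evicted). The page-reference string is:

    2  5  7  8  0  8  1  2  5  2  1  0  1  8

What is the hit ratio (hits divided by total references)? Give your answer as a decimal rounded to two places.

2 → miss, frames {2}
5 → miss, frames {2,5}
7 → miss, frames {2,5,7}
8 → miss, frames {2,5,7,8}
0 → miss, evict 2, frames {5,7,8,0}
8 → hit
1 → miss, evict 5, frames {7,8,0,1}
2 → miss, evict 7, frames {8,0,1,2}
5 → miss, evict 8, frames {0,1,2,5}
2 → hit
1 → hit
0 → hit
1 → hit
8 → miss, evict 0, frames {1,2,5,8}
Hits: 5 of 14 references → 5/14 = 0.3571.

0.36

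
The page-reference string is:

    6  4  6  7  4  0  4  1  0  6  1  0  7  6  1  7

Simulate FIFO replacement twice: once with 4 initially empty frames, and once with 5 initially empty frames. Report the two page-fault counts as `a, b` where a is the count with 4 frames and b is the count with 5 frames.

4 frames: F F . F . F . F . F . . . . . . → 6 faults.
5 frames: F F . F . F . F . . . . . . . . → 5 faults.
5 < 6: adding a frame reduced faults, as is typical.

6, 5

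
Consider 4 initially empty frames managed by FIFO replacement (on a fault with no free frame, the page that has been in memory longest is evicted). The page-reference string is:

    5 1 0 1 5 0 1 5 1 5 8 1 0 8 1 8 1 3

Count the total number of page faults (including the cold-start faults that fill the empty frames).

5 -> fault, frames {5}
1 -> fault, frames {5,1}
0 -> fault, frames {5,1,0}
1 -> hit
5 -> hit
0 -> hit
1 -> hit
5 -> hit
1 -> hit
5 -> hit
8 -> fault, frames {5,1,0,8}
1 -> hit
0 -> hit
8 -> hit
1 -> hit
8 -> hit
1 -> hit
3 -> fault, evict 5, frames {1,0,8,3}
Page faults: 5.

5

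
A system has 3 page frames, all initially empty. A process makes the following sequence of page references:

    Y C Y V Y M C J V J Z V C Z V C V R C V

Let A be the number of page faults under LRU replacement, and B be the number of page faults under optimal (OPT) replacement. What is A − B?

Under LRU: F F . F . F F F F . F . F . . . . F . . → 10 faults.
Under OPT: F F . F . F . F . . F . . . . . . F . . → 7 faults.
A − B = 10 − 7 = 3.

3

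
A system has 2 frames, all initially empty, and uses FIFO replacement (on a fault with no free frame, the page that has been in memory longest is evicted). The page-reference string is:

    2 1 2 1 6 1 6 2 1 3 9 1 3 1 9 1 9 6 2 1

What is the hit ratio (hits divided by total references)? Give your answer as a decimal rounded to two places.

0.30

2: fault, frames {2}
1: fault, frames {2,1}
2: hit
1: hit
6: fault, evict 2, frames {1,6}
1: hit
6: hit
2: fault, evict 1, frames {6,2}
1: fault, evict 6, frames {2,1}
3: fault, evict 2, frames {1,3}
9: fault, evict 1, frames {3,9}
1: fault, evict 3, frames {9,1}
3: fault, evict 9, frames {1,3}
1: hit
9: fault, evict 1, frames {3,9}
1: fault, evict 3, frames {9,1}
9: hit
6: fault, evict 9, frames {1,6}
2: fault, evict 1, frames {6,2}
1: fault, evict 6, frames {2,1}
Hits: 6 of 20 references → 6/20 = 0.3000.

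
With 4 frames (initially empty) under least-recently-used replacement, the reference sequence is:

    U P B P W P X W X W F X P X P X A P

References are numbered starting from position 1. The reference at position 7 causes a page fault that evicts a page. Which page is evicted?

pos 1: U: miss, frames (U)
pos 2: P: miss, frames (U P)
pos 3: B: miss, frames (U P B)
pos 4: P: hit
pos 5: W: miss, frames (U B P W)
pos 6: P: hit
pos 7: X: miss, evict U, frames (B W P X)
At position 7, page U is evicted.

U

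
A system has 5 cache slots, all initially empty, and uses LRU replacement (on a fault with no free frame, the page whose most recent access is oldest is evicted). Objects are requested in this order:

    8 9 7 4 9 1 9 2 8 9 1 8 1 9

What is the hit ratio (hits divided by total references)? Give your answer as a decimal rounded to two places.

8: miss, frames (8)
9: miss, frames (8 9)
7: miss, frames (8 9 7)
4: miss, frames (8 9 7 4)
9: hit
1: miss, frames (8 7 4 9 1)
9: hit
2: miss, evict 8, frames (7 4 1 9 2)
8: miss, evict 7, frames (4 1 9 2 8)
9: hit
1: hit
8: hit
1: hit
9: hit
Hits: 7 of 14 references → 7/14 = 0.5000.

0.50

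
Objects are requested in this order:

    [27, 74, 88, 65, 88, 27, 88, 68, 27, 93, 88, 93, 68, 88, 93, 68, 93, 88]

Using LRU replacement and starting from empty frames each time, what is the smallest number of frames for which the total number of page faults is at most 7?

f=1: 18 faults
f=2: 14 faults
f=3: 9 faults
f=4: 6 faults
f=5: 6 faults
f=6: 6 faults
Smallest f with faults ≤ 7 is 4.

4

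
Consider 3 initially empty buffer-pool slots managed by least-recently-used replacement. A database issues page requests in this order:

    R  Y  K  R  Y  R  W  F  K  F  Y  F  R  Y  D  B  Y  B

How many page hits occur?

R -> miss, frames (R)
Y -> miss, frames (R Y)
K -> miss, frames (R Y K)
R -> hit
Y -> hit
R -> hit
W -> miss, evict K, frames (Y R W)
F -> miss, evict Y, frames (R W F)
K -> miss, evict R, frames (W F K)
F -> hit
Y -> miss, evict W, frames (K F Y)
F -> hit
R -> miss, evict K, frames (Y F R)
Y -> hit
D -> miss, evict F, frames (R Y D)
B -> miss, evict R, frames (Y D B)
Y -> hit
B -> hit
Hits: 8.

8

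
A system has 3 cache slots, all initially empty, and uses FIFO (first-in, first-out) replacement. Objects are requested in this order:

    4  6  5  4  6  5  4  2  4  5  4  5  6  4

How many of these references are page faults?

4 → miss, frames [4]
6 → miss, frames [4, 6]
5 → miss, frames [4, 6, 5]
4 → hit
6 → hit
5 → hit
4 → hit
2 → miss, evict 4, frames [6, 5, 2]
4 → miss, evict 6, frames [5, 2, 4]
5 → hit
4 → hit
5 → hit
6 → miss, evict 5, frames [2, 4, 6]
4 → hit
Page faults: 6.

6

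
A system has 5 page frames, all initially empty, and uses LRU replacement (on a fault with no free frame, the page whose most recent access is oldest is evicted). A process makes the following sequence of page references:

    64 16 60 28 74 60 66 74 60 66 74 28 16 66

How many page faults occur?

6

64 → fault, frames {64}
16 → fault, frames {64,16}
60 → fault, frames {64,16,60}
28 → fault, frames {64,16,60,28}
74 → fault, frames {64,16,60,28,74}
60 → hit
66 → fault, evict 64, frames {16,28,74,60,66}
74 → hit
60 → hit
66 → hit
74 → hit
28 → hit
16 → hit
66 → hit
Page faults: 6.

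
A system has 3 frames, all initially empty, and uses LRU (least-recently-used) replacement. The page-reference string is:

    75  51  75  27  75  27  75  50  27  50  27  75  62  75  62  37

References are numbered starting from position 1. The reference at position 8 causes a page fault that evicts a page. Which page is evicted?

51

pos 1: 75: miss, frames {75}
pos 2: 51: miss, frames {75,51}
pos 3: 75: hit
pos 4: 27: miss, frames {51,75,27}
pos 5: 75: hit
pos 6: 27: hit
pos 7: 75: hit
pos 8: 50: miss, evict 51, frames {27,75,50}
At position 8, page 51 is evicted.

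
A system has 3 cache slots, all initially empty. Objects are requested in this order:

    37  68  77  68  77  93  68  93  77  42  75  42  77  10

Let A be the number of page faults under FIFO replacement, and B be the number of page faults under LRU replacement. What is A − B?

Under FIFO: F F F . . F . . . F F . F F → 8 faults.
Under LRU: F F F . . F . . . F F . . F → 7 faults.
A − B = 8 − 7 = 1.

1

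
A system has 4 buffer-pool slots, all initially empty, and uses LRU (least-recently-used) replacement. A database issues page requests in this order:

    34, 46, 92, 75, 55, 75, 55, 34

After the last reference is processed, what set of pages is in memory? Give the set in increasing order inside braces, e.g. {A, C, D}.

34: fault, frames {34}
46: fault, frames {34,46}
92: fault, frames {34,46,92}
75: fault, frames {34,46,92,75}
55: fault, evict 34, frames {46,92,75,55}
75: hit
55: hit
34: fault, evict 46, frames {92,75,55,34}

{34, 55, 75, 92}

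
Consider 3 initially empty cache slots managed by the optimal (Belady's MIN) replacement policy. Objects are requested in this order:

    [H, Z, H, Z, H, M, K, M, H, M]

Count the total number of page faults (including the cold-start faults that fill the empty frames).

4

H -> miss, frames (H)
Z -> miss, frames (H Z)
H -> hit
Z -> hit
H -> hit
M -> miss, frames (H Z M)
K -> miss, evict Z, frames (H M K)
M -> hit
H -> hit
M -> hit
Page faults: 4.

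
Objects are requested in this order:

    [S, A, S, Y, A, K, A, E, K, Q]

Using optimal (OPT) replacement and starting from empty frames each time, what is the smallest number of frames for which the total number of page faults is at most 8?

f=1: 10 faults
f=2: 6 faults
f=3: 6 faults
f=4: 6 faults
f=5: 6 faults
f=6: 6 faults
Smallest f with faults ≤ 8 is 2.

2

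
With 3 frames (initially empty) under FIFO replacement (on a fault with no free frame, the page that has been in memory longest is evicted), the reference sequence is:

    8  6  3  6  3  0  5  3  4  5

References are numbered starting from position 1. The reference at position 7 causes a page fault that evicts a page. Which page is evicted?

pos 1: 8 -> miss, frames [8]
pos 2: 6 -> miss, frames [8, 6]
pos 3: 3 -> miss, frames [8, 6, 3]
pos 4: 6 -> hit
pos 5: 3 -> hit
pos 6: 0 -> miss, evict 8, frames [6, 3, 0]
pos 7: 5 -> miss, evict 6, frames [3, 0, 5]
At position 7, page 6 is evicted.

6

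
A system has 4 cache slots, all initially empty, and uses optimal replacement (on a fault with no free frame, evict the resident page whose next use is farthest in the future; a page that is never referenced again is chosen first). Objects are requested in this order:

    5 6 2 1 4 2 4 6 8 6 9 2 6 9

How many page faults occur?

7

5: miss, frames [5]
6: miss, frames [5, 6]
2: miss, frames [5, 6, 2]
1: miss, frames [5, 6, 2, 1]
4: miss, evict 1, frames [5, 6, 2, 4]
2: hit
4: hit
6: hit
8: miss, evict 4, frames [5, 6, 2, 8]
6: hit
9: miss, evict 8, frames [5, 6, 2, 9]
2: hit
6: hit
9: hit
Page faults: 7.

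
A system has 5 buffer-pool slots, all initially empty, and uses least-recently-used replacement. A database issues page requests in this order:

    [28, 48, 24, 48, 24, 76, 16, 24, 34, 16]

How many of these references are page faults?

28 → miss, frames (28)
48 → miss, frames (28 48)
24 → miss, frames (28 48 24)
48 → hit
24 → hit
76 → miss, frames (28 48 24 76)
16 → miss, frames (28 48 24 76 16)
24 → hit
34 → miss, evict 28, frames (48 76 16 24 34)
16 → hit
Page faults: 6.

6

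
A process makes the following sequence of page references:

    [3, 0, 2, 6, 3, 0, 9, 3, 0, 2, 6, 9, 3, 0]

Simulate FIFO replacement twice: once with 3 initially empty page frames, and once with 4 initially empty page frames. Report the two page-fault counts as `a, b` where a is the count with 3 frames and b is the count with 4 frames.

3 frames: F F F F F F F . . F F . F F → 11 faults.
4 frames: F F F F . . F F F F F F F F → 12 faults.
12 > 11: adding a frame increased faults — Belady's anomaly.

11, 12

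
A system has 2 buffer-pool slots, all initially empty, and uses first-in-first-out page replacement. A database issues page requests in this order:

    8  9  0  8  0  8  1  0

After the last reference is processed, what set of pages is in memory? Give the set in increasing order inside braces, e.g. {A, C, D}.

{0, 1}

8 -> miss, frames [8]
9 -> miss, frames [8, 9]
0 -> miss, evict 8, frames [9, 0]
8 -> miss, evict 9, frames [0, 8]
0 -> hit
8 -> hit
1 -> miss, evict 0, frames [8, 1]
0 -> miss, evict 8, frames [1, 0]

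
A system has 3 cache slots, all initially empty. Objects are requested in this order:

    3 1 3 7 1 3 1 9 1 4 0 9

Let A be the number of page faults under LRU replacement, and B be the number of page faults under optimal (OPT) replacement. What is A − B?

Under LRU: F F . F . . . F . F F F → 7 faults.
Under OPT: F F . F . . . F . F F . → 6 faults.
A − B = 7 − 6 = 1.

1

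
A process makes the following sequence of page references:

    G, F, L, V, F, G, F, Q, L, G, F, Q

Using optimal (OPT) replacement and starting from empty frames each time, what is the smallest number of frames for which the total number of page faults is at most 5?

4

f=1: 12 faults
f=2: 9 faults
f=3: 7 faults
f=4: 5 faults
f=5: 5 faults
Smallest f with faults ≤ 5 is 4.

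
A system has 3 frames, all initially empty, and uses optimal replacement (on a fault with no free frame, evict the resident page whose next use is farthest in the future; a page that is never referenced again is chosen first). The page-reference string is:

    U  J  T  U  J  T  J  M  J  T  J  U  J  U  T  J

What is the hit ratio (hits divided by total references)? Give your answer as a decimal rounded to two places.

0.69

U → miss, frames (U)
J → miss, frames (U J)
T → miss, frames (U J T)
U → hit
J → hit
T → hit
J → hit
M → miss, evict U, frames (J T M)
J → hit
T → hit
J → hit
U → miss, evict M, frames (J T U)
J → hit
U → hit
T → hit
J → hit
Hits: 11 of 16 references → 11/16 = 0.6875.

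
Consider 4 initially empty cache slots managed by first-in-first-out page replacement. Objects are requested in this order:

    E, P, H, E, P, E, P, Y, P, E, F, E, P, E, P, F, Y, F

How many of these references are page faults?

7

E: miss, frames (E)
P: miss, frames (E P)
H: miss, frames (E P H)
E: hit
P: hit
E: hit
P: hit
Y: miss, frames (E P H Y)
P: hit
E: hit
F: miss, evict E, frames (P H Y F)
E: miss, evict P, frames (H Y F E)
P: miss, evict H, frames (Y F E P)
E: hit
P: hit
F: hit
Y: hit
F: hit
Page faults: 7.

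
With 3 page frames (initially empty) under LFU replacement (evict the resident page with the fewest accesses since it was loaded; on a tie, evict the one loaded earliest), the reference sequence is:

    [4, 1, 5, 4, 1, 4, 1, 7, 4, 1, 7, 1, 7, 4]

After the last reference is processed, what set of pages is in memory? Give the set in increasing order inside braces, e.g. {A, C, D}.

4 → miss, frames {4}
1 → miss, frames {4,1}
5 → miss, frames {4,1,5}
4 → hit
1 → hit
4 → hit
1 → hit
7 → miss, evict 5, frames {4,1,7}
4 → hit
1 → hit
7 → hit
1 → hit
7 → hit
4 → hit

{1, 4, 7}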